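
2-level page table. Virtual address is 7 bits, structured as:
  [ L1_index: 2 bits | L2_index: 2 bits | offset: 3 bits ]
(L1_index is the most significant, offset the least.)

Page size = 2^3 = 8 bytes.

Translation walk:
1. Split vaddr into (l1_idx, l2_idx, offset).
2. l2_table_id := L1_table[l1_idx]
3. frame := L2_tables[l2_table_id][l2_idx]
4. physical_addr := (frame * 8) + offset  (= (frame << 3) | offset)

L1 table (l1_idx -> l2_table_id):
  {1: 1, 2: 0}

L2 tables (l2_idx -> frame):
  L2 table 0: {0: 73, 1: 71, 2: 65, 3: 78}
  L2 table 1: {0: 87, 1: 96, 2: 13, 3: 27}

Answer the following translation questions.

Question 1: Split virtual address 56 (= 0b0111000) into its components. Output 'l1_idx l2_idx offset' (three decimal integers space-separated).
Answer: 1 3 0

Derivation:
vaddr = 56 = 0b0111000
  top 2 bits -> l1_idx = 1
  next 2 bits -> l2_idx = 3
  bottom 3 bits -> offset = 0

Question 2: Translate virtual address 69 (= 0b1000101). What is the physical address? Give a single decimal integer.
Answer: 589

Derivation:
vaddr = 69 = 0b1000101
Split: l1_idx=2, l2_idx=0, offset=5
L1[2] = 0
L2[0][0] = 73
paddr = 73 * 8 + 5 = 589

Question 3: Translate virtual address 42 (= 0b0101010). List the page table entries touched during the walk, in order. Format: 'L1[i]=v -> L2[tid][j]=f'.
vaddr = 42 = 0b0101010
Split: l1_idx=1, l2_idx=1, offset=2

Answer: L1[1]=1 -> L2[1][1]=96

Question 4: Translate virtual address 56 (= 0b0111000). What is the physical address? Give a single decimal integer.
vaddr = 56 = 0b0111000
Split: l1_idx=1, l2_idx=3, offset=0
L1[1] = 1
L2[1][3] = 27
paddr = 27 * 8 + 0 = 216

Answer: 216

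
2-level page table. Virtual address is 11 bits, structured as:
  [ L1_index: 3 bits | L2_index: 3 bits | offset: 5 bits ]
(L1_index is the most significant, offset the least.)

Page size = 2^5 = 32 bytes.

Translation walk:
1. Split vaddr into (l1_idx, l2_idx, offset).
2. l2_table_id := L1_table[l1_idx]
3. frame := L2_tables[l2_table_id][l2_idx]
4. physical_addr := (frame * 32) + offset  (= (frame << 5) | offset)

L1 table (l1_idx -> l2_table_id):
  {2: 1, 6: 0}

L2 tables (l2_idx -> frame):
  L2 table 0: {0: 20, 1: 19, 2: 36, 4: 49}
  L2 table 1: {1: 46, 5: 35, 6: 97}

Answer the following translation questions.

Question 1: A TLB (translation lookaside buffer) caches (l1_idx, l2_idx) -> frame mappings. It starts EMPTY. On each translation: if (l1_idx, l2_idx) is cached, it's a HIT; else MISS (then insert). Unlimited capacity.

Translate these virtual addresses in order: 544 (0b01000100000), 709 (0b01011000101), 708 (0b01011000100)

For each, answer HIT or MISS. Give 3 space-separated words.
Answer: MISS MISS HIT

Derivation:
vaddr=544: (2,1) not in TLB -> MISS, insert
vaddr=709: (2,6) not in TLB -> MISS, insert
vaddr=708: (2,6) in TLB -> HIT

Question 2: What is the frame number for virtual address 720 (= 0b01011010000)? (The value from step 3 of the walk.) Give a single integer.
Answer: 97

Derivation:
vaddr = 720: l1_idx=2, l2_idx=6
L1[2] = 1; L2[1][6] = 97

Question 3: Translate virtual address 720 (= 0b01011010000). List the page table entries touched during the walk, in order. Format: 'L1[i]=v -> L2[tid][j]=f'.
Answer: L1[2]=1 -> L2[1][6]=97

Derivation:
vaddr = 720 = 0b01011010000
Split: l1_idx=2, l2_idx=6, offset=16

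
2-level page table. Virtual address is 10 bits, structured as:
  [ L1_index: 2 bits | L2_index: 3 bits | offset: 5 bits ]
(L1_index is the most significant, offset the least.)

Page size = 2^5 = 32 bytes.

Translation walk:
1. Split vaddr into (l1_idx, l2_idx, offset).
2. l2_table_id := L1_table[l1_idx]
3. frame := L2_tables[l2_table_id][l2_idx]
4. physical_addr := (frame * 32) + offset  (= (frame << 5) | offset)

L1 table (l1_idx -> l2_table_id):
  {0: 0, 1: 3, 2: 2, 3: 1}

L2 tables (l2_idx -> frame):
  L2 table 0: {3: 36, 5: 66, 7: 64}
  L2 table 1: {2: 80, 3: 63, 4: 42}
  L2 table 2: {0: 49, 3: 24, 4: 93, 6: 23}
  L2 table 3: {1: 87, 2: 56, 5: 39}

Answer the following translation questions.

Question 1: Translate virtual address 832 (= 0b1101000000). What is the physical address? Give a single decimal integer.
Answer: 2560

Derivation:
vaddr = 832 = 0b1101000000
Split: l1_idx=3, l2_idx=2, offset=0
L1[3] = 1
L2[1][2] = 80
paddr = 80 * 32 + 0 = 2560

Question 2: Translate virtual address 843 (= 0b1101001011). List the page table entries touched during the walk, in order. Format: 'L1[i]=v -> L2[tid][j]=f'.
Answer: L1[3]=1 -> L2[1][2]=80

Derivation:
vaddr = 843 = 0b1101001011
Split: l1_idx=3, l2_idx=2, offset=11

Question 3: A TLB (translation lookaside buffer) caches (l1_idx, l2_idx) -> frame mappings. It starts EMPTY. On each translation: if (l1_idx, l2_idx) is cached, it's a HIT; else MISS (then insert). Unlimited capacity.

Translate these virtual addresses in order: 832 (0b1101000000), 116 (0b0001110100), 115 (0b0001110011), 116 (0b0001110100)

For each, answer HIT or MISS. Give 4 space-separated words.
vaddr=832: (3,2) not in TLB -> MISS, insert
vaddr=116: (0,3) not in TLB -> MISS, insert
vaddr=115: (0,3) in TLB -> HIT
vaddr=116: (0,3) in TLB -> HIT

Answer: MISS MISS HIT HIT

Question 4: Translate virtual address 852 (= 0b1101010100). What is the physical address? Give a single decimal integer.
Answer: 2580

Derivation:
vaddr = 852 = 0b1101010100
Split: l1_idx=3, l2_idx=2, offset=20
L1[3] = 1
L2[1][2] = 80
paddr = 80 * 32 + 20 = 2580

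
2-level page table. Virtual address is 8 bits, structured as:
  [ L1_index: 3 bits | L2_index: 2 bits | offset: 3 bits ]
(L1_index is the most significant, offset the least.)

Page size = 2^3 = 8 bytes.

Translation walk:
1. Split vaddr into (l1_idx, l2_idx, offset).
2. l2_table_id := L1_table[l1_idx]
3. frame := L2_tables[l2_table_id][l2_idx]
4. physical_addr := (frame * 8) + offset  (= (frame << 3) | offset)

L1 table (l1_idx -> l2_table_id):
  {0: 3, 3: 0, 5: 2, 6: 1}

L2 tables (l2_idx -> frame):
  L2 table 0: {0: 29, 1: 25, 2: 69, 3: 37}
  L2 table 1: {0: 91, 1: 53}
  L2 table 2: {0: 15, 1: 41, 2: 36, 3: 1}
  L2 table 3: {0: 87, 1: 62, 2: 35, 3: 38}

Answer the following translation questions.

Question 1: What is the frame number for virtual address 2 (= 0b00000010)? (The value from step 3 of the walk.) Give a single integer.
Answer: 87

Derivation:
vaddr = 2: l1_idx=0, l2_idx=0
L1[0] = 3; L2[3][0] = 87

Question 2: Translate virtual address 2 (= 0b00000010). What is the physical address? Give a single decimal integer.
vaddr = 2 = 0b00000010
Split: l1_idx=0, l2_idx=0, offset=2
L1[0] = 3
L2[3][0] = 87
paddr = 87 * 8 + 2 = 698

Answer: 698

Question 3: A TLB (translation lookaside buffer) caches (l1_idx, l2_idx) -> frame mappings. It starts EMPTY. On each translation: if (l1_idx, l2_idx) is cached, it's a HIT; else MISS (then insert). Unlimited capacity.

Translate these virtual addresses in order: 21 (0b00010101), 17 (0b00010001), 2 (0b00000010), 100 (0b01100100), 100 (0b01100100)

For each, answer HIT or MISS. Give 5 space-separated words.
Answer: MISS HIT MISS MISS HIT

Derivation:
vaddr=21: (0,2) not in TLB -> MISS, insert
vaddr=17: (0,2) in TLB -> HIT
vaddr=2: (0,0) not in TLB -> MISS, insert
vaddr=100: (3,0) not in TLB -> MISS, insert
vaddr=100: (3,0) in TLB -> HIT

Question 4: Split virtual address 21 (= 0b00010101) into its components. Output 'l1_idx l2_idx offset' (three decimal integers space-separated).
Answer: 0 2 5

Derivation:
vaddr = 21 = 0b00010101
  top 3 bits -> l1_idx = 0
  next 2 bits -> l2_idx = 2
  bottom 3 bits -> offset = 5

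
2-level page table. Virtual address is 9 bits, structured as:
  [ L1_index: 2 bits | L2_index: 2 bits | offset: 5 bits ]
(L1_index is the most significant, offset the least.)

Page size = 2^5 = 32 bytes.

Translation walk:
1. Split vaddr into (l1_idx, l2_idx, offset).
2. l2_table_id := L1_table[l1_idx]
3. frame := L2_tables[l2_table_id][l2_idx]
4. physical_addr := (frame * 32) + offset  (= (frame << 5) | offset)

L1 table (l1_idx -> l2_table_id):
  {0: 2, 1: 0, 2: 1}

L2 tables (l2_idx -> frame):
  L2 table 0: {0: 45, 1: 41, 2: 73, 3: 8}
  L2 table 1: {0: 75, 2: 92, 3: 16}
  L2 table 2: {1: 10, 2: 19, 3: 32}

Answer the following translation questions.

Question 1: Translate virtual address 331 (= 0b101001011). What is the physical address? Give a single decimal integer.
Answer: 2955

Derivation:
vaddr = 331 = 0b101001011
Split: l1_idx=2, l2_idx=2, offset=11
L1[2] = 1
L2[1][2] = 92
paddr = 92 * 32 + 11 = 2955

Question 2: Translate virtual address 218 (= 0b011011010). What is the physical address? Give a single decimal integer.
vaddr = 218 = 0b011011010
Split: l1_idx=1, l2_idx=2, offset=26
L1[1] = 0
L2[0][2] = 73
paddr = 73 * 32 + 26 = 2362

Answer: 2362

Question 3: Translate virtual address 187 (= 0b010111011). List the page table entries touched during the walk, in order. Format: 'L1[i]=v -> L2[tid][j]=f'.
vaddr = 187 = 0b010111011
Split: l1_idx=1, l2_idx=1, offset=27

Answer: L1[1]=0 -> L2[0][1]=41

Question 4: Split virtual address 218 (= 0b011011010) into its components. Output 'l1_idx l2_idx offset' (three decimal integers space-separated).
Answer: 1 2 26

Derivation:
vaddr = 218 = 0b011011010
  top 2 bits -> l1_idx = 1
  next 2 bits -> l2_idx = 2
  bottom 5 bits -> offset = 26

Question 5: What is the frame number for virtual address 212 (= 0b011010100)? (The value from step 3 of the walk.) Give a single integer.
Answer: 73

Derivation:
vaddr = 212: l1_idx=1, l2_idx=2
L1[1] = 0; L2[0][2] = 73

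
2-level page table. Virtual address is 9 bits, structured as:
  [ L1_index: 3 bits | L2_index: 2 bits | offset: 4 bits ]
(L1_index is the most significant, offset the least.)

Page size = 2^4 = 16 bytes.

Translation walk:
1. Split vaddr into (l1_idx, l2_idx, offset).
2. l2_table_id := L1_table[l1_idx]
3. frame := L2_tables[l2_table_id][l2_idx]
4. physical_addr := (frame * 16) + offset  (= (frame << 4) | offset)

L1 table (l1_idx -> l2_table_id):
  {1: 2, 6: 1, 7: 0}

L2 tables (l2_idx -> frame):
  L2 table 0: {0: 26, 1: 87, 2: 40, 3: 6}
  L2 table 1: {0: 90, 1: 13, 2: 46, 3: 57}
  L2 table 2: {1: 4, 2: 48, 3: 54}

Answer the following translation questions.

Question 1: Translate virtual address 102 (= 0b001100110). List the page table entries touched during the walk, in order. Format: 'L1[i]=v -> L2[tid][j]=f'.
vaddr = 102 = 0b001100110
Split: l1_idx=1, l2_idx=2, offset=6

Answer: L1[1]=2 -> L2[2][2]=48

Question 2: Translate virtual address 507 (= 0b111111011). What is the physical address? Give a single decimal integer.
vaddr = 507 = 0b111111011
Split: l1_idx=7, l2_idx=3, offset=11
L1[7] = 0
L2[0][3] = 6
paddr = 6 * 16 + 11 = 107

Answer: 107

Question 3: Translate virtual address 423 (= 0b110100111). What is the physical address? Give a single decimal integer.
Answer: 743

Derivation:
vaddr = 423 = 0b110100111
Split: l1_idx=6, l2_idx=2, offset=7
L1[6] = 1
L2[1][2] = 46
paddr = 46 * 16 + 7 = 743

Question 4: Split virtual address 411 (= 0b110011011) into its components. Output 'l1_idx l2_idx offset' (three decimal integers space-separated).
Answer: 6 1 11

Derivation:
vaddr = 411 = 0b110011011
  top 3 bits -> l1_idx = 6
  next 2 bits -> l2_idx = 1
  bottom 4 bits -> offset = 11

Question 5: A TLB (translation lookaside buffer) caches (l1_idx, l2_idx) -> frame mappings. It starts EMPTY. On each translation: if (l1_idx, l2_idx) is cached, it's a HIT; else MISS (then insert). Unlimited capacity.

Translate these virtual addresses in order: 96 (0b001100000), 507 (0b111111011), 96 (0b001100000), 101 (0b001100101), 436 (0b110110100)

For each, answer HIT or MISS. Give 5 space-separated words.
Answer: MISS MISS HIT HIT MISS

Derivation:
vaddr=96: (1,2) not in TLB -> MISS, insert
vaddr=507: (7,3) not in TLB -> MISS, insert
vaddr=96: (1,2) in TLB -> HIT
vaddr=101: (1,2) in TLB -> HIT
vaddr=436: (6,3) not in TLB -> MISS, insert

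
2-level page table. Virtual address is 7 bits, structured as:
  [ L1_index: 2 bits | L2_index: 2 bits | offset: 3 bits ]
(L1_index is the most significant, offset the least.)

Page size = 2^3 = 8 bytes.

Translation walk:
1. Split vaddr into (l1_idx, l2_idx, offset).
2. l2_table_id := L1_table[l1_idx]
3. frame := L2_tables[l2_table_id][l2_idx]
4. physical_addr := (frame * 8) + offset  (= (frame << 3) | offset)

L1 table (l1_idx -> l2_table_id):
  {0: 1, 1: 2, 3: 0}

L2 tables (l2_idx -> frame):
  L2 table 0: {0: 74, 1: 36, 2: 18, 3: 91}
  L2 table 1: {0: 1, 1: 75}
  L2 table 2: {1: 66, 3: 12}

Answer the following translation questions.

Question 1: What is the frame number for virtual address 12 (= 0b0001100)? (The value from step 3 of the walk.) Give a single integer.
Answer: 75

Derivation:
vaddr = 12: l1_idx=0, l2_idx=1
L1[0] = 1; L2[1][1] = 75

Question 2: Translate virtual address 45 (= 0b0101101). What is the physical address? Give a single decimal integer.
vaddr = 45 = 0b0101101
Split: l1_idx=1, l2_idx=1, offset=5
L1[1] = 2
L2[2][1] = 66
paddr = 66 * 8 + 5 = 533

Answer: 533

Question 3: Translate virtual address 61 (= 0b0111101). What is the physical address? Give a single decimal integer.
Answer: 101

Derivation:
vaddr = 61 = 0b0111101
Split: l1_idx=1, l2_idx=3, offset=5
L1[1] = 2
L2[2][3] = 12
paddr = 12 * 8 + 5 = 101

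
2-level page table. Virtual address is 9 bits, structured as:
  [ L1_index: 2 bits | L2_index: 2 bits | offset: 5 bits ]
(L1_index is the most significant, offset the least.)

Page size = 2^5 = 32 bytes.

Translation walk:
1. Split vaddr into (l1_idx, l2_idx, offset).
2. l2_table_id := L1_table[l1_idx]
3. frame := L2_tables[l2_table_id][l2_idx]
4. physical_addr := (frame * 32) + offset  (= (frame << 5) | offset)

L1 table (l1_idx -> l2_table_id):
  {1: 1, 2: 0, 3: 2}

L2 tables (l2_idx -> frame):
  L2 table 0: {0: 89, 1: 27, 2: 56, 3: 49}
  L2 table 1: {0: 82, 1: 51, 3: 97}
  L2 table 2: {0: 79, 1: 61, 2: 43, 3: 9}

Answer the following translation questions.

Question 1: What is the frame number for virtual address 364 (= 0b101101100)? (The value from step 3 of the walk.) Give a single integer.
vaddr = 364: l1_idx=2, l2_idx=3
L1[2] = 0; L2[0][3] = 49

Answer: 49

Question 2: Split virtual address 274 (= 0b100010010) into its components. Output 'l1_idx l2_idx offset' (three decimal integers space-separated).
vaddr = 274 = 0b100010010
  top 2 bits -> l1_idx = 2
  next 2 bits -> l2_idx = 0
  bottom 5 bits -> offset = 18

Answer: 2 0 18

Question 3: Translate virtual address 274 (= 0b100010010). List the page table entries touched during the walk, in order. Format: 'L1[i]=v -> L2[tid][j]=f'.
Answer: L1[2]=0 -> L2[0][0]=89

Derivation:
vaddr = 274 = 0b100010010
Split: l1_idx=2, l2_idx=0, offset=18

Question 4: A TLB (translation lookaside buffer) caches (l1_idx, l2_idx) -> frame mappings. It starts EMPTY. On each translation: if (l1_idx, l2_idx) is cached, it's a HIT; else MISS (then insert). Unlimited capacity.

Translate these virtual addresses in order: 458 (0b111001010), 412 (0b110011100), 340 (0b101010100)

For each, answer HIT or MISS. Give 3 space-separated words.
vaddr=458: (3,2) not in TLB -> MISS, insert
vaddr=412: (3,0) not in TLB -> MISS, insert
vaddr=340: (2,2) not in TLB -> MISS, insert

Answer: MISS MISS MISS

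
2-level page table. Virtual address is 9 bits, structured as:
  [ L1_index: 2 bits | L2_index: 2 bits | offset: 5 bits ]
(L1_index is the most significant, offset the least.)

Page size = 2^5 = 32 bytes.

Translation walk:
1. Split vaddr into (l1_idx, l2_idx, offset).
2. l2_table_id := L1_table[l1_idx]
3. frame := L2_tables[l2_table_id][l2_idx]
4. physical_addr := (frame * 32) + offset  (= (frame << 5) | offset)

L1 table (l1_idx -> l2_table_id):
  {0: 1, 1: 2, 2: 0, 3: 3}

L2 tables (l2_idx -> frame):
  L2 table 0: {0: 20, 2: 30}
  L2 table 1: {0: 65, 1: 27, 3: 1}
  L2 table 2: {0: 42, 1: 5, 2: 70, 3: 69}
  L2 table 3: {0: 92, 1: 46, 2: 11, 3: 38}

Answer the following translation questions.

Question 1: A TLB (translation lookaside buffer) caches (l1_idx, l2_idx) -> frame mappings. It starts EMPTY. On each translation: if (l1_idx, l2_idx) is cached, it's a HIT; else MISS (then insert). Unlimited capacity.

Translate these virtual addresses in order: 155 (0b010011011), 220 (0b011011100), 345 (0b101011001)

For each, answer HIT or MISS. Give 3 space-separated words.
vaddr=155: (1,0) not in TLB -> MISS, insert
vaddr=220: (1,2) not in TLB -> MISS, insert
vaddr=345: (2,2) not in TLB -> MISS, insert

Answer: MISS MISS MISS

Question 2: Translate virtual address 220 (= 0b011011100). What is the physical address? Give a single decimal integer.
Answer: 2268

Derivation:
vaddr = 220 = 0b011011100
Split: l1_idx=1, l2_idx=2, offset=28
L1[1] = 2
L2[2][2] = 70
paddr = 70 * 32 + 28 = 2268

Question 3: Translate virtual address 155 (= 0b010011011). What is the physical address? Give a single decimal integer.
Answer: 1371

Derivation:
vaddr = 155 = 0b010011011
Split: l1_idx=1, l2_idx=0, offset=27
L1[1] = 2
L2[2][0] = 42
paddr = 42 * 32 + 27 = 1371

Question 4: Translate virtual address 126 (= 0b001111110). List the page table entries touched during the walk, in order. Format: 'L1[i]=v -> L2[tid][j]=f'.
vaddr = 126 = 0b001111110
Split: l1_idx=0, l2_idx=3, offset=30

Answer: L1[0]=1 -> L2[1][3]=1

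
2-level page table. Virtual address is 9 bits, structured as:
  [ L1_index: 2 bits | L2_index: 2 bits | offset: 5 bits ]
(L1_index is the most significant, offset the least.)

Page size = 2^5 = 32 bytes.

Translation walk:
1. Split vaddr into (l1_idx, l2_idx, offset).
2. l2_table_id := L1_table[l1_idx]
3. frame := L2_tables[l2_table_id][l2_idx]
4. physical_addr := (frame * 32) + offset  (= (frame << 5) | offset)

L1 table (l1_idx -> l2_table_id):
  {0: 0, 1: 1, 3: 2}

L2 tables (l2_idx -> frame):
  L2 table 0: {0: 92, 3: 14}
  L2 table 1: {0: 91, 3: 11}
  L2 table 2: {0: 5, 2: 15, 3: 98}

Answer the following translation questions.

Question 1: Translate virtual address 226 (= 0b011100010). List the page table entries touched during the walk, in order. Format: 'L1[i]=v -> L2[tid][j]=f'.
vaddr = 226 = 0b011100010
Split: l1_idx=1, l2_idx=3, offset=2

Answer: L1[1]=1 -> L2[1][3]=11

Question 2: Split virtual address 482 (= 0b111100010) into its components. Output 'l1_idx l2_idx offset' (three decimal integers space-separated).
Answer: 3 3 2

Derivation:
vaddr = 482 = 0b111100010
  top 2 bits -> l1_idx = 3
  next 2 bits -> l2_idx = 3
  bottom 5 bits -> offset = 2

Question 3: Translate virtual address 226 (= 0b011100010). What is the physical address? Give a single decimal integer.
vaddr = 226 = 0b011100010
Split: l1_idx=1, l2_idx=3, offset=2
L1[1] = 1
L2[1][3] = 11
paddr = 11 * 32 + 2 = 354

Answer: 354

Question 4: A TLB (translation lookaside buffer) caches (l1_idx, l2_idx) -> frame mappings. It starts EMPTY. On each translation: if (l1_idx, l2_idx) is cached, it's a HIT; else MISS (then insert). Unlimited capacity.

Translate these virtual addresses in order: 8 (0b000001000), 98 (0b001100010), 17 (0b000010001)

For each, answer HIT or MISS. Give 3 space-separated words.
Answer: MISS MISS HIT

Derivation:
vaddr=8: (0,0) not in TLB -> MISS, insert
vaddr=98: (0,3) not in TLB -> MISS, insert
vaddr=17: (0,0) in TLB -> HIT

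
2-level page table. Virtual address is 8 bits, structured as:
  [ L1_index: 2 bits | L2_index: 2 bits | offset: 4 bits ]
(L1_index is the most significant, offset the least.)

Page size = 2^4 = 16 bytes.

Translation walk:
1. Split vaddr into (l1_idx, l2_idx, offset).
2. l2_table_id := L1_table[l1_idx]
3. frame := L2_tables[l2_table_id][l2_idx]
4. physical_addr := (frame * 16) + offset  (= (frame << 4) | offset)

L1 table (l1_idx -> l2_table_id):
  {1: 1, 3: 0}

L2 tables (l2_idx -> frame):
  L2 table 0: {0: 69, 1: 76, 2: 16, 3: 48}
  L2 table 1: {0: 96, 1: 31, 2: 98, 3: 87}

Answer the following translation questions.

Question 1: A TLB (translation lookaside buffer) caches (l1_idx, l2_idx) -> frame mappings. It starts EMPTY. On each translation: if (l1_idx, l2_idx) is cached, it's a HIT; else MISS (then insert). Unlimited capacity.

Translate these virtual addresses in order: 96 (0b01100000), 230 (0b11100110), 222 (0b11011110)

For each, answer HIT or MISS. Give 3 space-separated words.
Answer: MISS MISS MISS

Derivation:
vaddr=96: (1,2) not in TLB -> MISS, insert
vaddr=230: (3,2) not in TLB -> MISS, insert
vaddr=222: (3,1) not in TLB -> MISS, insert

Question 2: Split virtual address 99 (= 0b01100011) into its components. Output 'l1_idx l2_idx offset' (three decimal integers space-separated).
Answer: 1 2 3

Derivation:
vaddr = 99 = 0b01100011
  top 2 bits -> l1_idx = 1
  next 2 bits -> l2_idx = 2
  bottom 4 bits -> offset = 3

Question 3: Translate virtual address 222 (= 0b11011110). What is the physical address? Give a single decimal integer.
vaddr = 222 = 0b11011110
Split: l1_idx=3, l2_idx=1, offset=14
L1[3] = 0
L2[0][1] = 76
paddr = 76 * 16 + 14 = 1230

Answer: 1230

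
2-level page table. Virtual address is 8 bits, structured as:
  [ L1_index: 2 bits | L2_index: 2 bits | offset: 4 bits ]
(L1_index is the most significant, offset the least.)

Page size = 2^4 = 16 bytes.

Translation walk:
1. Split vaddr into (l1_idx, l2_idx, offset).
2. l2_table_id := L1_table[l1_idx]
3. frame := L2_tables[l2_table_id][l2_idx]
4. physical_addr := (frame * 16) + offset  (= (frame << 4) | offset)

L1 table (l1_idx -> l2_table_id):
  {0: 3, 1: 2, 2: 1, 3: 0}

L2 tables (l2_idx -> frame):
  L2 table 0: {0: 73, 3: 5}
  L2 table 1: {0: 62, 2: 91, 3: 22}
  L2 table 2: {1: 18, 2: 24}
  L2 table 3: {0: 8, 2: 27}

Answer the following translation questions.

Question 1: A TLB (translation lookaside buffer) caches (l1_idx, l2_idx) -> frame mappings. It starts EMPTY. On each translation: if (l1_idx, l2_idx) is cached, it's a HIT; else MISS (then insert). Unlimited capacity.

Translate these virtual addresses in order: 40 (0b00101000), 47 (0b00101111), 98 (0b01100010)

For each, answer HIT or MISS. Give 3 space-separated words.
Answer: MISS HIT MISS

Derivation:
vaddr=40: (0,2) not in TLB -> MISS, insert
vaddr=47: (0,2) in TLB -> HIT
vaddr=98: (1,2) not in TLB -> MISS, insert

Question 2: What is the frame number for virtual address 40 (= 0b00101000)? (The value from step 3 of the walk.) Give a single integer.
vaddr = 40: l1_idx=0, l2_idx=2
L1[0] = 3; L2[3][2] = 27

Answer: 27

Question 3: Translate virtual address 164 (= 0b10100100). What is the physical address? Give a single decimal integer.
vaddr = 164 = 0b10100100
Split: l1_idx=2, l2_idx=2, offset=4
L1[2] = 1
L2[1][2] = 91
paddr = 91 * 16 + 4 = 1460

Answer: 1460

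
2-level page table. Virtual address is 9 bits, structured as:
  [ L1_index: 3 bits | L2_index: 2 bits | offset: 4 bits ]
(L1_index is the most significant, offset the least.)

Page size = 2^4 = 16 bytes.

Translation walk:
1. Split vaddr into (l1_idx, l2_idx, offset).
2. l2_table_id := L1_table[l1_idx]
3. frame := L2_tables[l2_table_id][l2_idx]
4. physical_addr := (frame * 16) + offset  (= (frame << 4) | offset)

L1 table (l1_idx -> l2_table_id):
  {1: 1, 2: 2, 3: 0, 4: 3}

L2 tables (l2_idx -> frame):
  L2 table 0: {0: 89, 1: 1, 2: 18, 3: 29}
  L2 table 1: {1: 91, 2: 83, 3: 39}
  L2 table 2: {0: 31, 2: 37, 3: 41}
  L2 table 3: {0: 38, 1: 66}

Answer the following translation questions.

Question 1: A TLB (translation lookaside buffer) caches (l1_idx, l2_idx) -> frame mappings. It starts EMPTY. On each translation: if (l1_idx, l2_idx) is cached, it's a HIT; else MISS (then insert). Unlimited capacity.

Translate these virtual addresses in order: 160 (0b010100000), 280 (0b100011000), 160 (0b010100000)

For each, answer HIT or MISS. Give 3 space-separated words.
vaddr=160: (2,2) not in TLB -> MISS, insert
vaddr=280: (4,1) not in TLB -> MISS, insert
vaddr=160: (2,2) in TLB -> HIT

Answer: MISS MISS HIT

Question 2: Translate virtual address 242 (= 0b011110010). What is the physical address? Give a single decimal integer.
Answer: 466

Derivation:
vaddr = 242 = 0b011110010
Split: l1_idx=3, l2_idx=3, offset=2
L1[3] = 0
L2[0][3] = 29
paddr = 29 * 16 + 2 = 466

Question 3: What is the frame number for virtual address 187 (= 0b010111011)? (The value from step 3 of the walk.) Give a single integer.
Answer: 41

Derivation:
vaddr = 187: l1_idx=2, l2_idx=3
L1[2] = 2; L2[2][3] = 41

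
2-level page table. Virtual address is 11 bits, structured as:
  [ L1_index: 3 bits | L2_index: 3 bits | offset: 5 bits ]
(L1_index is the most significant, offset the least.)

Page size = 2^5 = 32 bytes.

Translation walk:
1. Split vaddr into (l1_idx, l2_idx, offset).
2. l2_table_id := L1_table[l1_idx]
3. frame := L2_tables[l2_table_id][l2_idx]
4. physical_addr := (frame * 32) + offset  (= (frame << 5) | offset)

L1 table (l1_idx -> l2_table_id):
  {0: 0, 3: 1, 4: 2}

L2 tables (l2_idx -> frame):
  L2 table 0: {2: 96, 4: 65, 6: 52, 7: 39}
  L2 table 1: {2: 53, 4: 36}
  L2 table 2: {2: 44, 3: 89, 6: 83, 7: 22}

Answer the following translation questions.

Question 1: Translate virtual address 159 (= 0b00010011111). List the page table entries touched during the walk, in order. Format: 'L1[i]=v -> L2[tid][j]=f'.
Answer: L1[0]=0 -> L2[0][4]=65

Derivation:
vaddr = 159 = 0b00010011111
Split: l1_idx=0, l2_idx=4, offset=31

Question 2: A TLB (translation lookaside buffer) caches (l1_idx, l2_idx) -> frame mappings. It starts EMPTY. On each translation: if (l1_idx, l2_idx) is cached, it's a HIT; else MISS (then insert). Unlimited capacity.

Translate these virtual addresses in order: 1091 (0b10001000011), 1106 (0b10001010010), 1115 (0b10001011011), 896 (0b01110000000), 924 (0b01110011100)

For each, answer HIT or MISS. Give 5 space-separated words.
vaddr=1091: (4,2) not in TLB -> MISS, insert
vaddr=1106: (4,2) in TLB -> HIT
vaddr=1115: (4,2) in TLB -> HIT
vaddr=896: (3,4) not in TLB -> MISS, insert
vaddr=924: (3,4) in TLB -> HIT

Answer: MISS HIT HIT MISS HIT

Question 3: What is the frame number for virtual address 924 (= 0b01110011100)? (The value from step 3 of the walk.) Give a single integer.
Answer: 36

Derivation:
vaddr = 924: l1_idx=3, l2_idx=4
L1[3] = 1; L2[1][4] = 36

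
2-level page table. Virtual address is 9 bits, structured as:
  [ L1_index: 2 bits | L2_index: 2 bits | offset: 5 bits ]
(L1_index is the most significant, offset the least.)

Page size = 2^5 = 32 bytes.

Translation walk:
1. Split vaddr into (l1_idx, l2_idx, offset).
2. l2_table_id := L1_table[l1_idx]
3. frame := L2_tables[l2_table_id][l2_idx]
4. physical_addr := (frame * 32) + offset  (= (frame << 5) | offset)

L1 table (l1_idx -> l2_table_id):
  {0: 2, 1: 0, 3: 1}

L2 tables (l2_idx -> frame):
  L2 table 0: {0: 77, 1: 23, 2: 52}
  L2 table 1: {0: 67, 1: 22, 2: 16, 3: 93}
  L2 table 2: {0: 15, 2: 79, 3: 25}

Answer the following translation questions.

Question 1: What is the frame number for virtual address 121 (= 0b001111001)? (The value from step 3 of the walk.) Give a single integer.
vaddr = 121: l1_idx=0, l2_idx=3
L1[0] = 2; L2[2][3] = 25

Answer: 25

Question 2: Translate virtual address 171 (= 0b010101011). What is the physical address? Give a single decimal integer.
Answer: 747

Derivation:
vaddr = 171 = 0b010101011
Split: l1_idx=1, l2_idx=1, offset=11
L1[1] = 0
L2[0][1] = 23
paddr = 23 * 32 + 11 = 747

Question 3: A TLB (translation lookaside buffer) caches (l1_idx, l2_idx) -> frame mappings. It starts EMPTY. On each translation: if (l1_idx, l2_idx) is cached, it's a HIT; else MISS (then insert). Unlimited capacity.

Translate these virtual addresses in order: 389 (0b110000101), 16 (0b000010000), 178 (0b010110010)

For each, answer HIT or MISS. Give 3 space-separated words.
Answer: MISS MISS MISS

Derivation:
vaddr=389: (3,0) not in TLB -> MISS, insert
vaddr=16: (0,0) not in TLB -> MISS, insert
vaddr=178: (1,1) not in TLB -> MISS, insert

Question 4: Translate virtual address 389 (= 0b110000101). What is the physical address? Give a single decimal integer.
Answer: 2149

Derivation:
vaddr = 389 = 0b110000101
Split: l1_idx=3, l2_idx=0, offset=5
L1[3] = 1
L2[1][0] = 67
paddr = 67 * 32 + 5 = 2149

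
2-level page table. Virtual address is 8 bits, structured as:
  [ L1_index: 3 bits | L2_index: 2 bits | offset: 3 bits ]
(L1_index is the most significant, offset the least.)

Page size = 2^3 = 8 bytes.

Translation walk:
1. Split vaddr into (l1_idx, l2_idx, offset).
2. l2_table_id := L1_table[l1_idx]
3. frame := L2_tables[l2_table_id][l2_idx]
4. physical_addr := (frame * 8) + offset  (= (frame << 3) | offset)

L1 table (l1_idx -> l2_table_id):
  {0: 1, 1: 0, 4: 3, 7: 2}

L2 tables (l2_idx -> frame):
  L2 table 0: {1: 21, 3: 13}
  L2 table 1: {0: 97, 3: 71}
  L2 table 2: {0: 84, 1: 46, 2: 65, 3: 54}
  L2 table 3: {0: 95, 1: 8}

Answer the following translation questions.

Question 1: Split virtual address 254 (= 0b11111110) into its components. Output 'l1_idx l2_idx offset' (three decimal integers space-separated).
Answer: 7 3 6

Derivation:
vaddr = 254 = 0b11111110
  top 3 bits -> l1_idx = 7
  next 2 bits -> l2_idx = 3
  bottom 3 bits -> offset = 6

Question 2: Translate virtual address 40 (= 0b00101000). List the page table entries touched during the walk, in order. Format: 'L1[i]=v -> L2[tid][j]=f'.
vaddr = 40 = 0b00101000
Split: l1_idx=1, l2_idx=1, offset=0

Answer: L1[1]=0 -> L2[0][1]=21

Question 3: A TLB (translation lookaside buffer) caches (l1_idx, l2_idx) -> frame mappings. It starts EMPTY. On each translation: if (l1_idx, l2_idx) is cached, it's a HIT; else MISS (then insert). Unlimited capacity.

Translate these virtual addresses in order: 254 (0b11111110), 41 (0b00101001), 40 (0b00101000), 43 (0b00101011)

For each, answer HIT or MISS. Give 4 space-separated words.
Answer: MISS MISS HIT HIT

Derivation:
vaddr=254: (7,3) not in TLB -> MISS, insert
vaddr=41: (1,1) not in TLB -> MISS, insert
vaddr=40: (1,1) in TLB -> HIT
vaddr=43: (1,1) in TLB -> HIT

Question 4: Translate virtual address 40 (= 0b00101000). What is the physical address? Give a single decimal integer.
vaddr = 40 = 0b00101000
Split: l1_idx=1, l2_idx=1, offset=0
L1[1] = 0
L2[0][1] = 21
paddr = 21 * 8 + 0 = 168

Answer: 168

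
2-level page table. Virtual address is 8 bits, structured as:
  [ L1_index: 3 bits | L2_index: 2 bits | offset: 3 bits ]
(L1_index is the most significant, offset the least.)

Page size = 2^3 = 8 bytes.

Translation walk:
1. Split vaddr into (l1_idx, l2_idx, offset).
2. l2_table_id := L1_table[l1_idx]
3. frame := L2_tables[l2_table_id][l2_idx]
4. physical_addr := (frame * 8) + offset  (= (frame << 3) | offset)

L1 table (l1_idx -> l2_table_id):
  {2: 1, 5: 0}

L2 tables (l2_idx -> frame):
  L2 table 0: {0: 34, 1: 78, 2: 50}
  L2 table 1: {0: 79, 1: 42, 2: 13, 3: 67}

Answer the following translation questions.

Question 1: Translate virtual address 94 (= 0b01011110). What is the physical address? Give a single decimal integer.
vaddr = 94 = 0b01011110
Split: l1_idx=2, l2_idx=3, offset=6
L1[2] = 1
L2[1][3] = 67
paddr = 67 * 8 + 6 = 542

Answer: 542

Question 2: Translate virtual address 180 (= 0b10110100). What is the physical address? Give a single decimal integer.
Answer: 404

Derivation:
vaddr = 180 = 0b10110100
Split: l1_idx=5, l2_idx=2, offset=4
L1[5] = 0
L2[0][2] = 50
paddr = 50 * 8 + 4 = 404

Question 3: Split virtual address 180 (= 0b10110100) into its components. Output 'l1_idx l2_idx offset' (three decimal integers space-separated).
vaddr = 180 = 0b10110100
  top 3 bits -> l1_idx = 5
  next 2 bits -> l2_idx = 2
  bottom 3 bits -> offset = 4

Answer: 5 2 4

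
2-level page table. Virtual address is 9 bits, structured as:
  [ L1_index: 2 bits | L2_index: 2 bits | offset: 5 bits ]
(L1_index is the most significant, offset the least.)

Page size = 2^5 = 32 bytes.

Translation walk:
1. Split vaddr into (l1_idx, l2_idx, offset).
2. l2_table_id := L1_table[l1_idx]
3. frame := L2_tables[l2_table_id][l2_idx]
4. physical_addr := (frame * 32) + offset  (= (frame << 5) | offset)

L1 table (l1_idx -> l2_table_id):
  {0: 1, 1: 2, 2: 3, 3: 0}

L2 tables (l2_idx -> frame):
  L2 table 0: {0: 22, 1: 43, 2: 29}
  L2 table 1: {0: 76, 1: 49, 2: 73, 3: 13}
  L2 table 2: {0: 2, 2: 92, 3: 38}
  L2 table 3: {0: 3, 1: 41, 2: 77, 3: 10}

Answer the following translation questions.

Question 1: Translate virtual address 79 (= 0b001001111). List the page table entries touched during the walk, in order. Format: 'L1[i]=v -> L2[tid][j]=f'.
vaddr = 79 = 0b001001111
Split: l1_idx=0, l2_idx=2, offset=15

Answer: L1[0]=1 -> L2[1][2]=73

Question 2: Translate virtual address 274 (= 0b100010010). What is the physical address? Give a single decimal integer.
vaddr = 274 = 0b100010010
Split: l1_idx=2, l2_idx=0, offset=18
L1[2] = 3
L2[3][0] = 3
paddr = 3 * 32 + 18 = 114

Answer: 114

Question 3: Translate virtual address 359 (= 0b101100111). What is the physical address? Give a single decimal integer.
Answer: 327

Derivation:
vaddr = 359 = 0b101100111
Split: l1_idx=2, l2_idx=3, offset=7
L1[2] = 3
L2[3][3] = 10
paddr = 10 * 32 + 7 = 327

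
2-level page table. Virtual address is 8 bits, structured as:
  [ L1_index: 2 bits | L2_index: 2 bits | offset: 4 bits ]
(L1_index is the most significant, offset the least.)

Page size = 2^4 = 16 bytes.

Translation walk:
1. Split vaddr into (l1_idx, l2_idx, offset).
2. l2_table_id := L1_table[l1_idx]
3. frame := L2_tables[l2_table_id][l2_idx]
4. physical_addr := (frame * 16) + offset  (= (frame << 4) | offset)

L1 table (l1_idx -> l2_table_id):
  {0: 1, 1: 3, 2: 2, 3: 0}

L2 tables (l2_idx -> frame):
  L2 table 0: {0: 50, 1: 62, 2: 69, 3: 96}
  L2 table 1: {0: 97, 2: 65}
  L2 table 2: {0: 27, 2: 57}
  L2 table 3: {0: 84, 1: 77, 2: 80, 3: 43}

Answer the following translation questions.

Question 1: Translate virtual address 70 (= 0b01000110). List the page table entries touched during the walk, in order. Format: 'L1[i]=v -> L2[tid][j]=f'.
Answer: L1[1]=3 -> L2[3][0]=84

Derivation:
vaddr = 70 = 0b01000110
Split: l1_idx=1, l2_idx=0, offset=6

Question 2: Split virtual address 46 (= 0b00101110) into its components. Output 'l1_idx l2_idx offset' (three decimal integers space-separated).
vaddr = 46 = 0b00101110
  top 2 bits -> l1_idx = 0
  next 2 bits -> l2_idx = 2
  bottom 4 bits -> offset = 14

Answer: 0 2 14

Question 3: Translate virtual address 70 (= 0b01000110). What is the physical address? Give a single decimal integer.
Answer: 1350

Derivation:
vaddr = 70 = 0b01000110
Split: l1_idx=1, l2_idx=0, offset=6
L1[1] = 3
L2[3][0] = 84
paddr = 84 * 16 + 6 = 1350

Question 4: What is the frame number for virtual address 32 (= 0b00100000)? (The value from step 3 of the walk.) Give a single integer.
Answer: 65

Derivation:
vaddr = 32: l1_idx=0, l2_idx=2
L1[0] = 1; L2[1][2] = 65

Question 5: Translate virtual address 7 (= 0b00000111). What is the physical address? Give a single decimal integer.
vaddr = 7 = 0b00000111
Split: l1_idx=0, l2_idx=0, offset=7
L1[0] = 1
L2[1][0] = 97
paddr = 97 * 16 + 7 = 1559

Answer: 1559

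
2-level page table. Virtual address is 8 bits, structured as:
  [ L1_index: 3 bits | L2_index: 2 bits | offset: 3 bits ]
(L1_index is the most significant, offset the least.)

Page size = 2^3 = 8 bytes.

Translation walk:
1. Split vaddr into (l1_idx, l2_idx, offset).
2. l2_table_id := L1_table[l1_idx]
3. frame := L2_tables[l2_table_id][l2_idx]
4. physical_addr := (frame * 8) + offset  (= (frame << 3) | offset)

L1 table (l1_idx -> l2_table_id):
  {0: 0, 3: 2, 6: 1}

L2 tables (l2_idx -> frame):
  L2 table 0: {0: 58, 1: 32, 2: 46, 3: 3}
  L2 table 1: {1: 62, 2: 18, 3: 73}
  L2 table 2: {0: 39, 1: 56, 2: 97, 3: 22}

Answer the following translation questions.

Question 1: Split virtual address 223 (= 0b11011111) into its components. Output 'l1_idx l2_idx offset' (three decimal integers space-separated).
Answer: 6 3 7

Derivation:
vaddr = 223 = 0b11011111
  top 3 bits -> l1_idx = 6
  next 2 bits -> l2_idx = 3
  bottom 3 bits -> offset = 7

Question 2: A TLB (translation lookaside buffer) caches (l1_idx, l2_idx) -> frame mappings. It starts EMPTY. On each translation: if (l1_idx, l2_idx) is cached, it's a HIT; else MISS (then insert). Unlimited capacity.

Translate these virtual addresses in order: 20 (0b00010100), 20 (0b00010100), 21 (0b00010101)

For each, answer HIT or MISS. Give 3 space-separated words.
Answer: MISS HIT HIT

Derivation:
vaddr=20: (0,2) not in TLB -> MISS, insert
vaddr=20: (0,2) in TLB -> HIT
vaddr=21: (0,2) in TLB -> HIT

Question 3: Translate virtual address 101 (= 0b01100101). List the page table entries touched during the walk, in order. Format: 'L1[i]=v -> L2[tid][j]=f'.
vaddr = 101 = 0b01100101
Split: l1_idx=3, l2_idx=0, offset=5

Answer: L1[3]=2 -> L2[2][0]=39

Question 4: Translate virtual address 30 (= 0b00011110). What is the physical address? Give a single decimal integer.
Answer: 30

Derivation:
vaddr = 30 = 0b00011110
Split: l1_idx=0, l2_idx=3, offset=6
L1[0] = 0
L2[0][3] = 3
paddr = 3 * 8 + 6 = 30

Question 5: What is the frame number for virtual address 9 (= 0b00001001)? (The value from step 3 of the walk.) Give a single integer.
vaddr = 9: l1_idx=0, l2_idx=1
L1[0] = 0; L2[0][1] = 32

Answer: 32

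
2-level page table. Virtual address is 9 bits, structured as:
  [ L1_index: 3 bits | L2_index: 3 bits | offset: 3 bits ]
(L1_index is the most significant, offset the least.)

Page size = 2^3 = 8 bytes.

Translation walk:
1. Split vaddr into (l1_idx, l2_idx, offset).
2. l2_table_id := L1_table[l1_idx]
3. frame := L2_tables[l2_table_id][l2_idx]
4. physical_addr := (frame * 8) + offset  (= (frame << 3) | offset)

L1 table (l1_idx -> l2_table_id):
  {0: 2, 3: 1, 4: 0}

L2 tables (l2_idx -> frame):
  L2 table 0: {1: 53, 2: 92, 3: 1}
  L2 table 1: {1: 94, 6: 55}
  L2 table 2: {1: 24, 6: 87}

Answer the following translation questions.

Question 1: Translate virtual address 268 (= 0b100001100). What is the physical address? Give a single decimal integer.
Answer: 428

Derivation:
vaddr = 268 = 0b100001100
Split: l1_idx=4, l2_idx=1, offset=4
L1[4] = 0
L2[0][1] = 53
paddr = 53 * 8 + 4 = 428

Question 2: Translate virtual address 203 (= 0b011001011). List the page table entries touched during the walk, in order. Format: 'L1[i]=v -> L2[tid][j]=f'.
Answer: L1[3]=1 -> L2[1][1]=94

Derivation:
vaddr = 203 = 0b011001011
Split: l1_idx=3, l2_idx=1, offset=3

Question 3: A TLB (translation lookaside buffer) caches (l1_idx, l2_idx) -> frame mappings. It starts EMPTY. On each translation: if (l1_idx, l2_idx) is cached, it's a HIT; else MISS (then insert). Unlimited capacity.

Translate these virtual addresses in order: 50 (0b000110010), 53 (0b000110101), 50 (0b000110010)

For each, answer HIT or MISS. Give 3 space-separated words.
Answer: MISS HIT HIT

Derivation:
vaddr=50: (0,6) not in TLB -> MISS, insert
vaddr=53: (0,6) in TLB -> HIT
vaddr=50: (0,6) in TLB -> HIT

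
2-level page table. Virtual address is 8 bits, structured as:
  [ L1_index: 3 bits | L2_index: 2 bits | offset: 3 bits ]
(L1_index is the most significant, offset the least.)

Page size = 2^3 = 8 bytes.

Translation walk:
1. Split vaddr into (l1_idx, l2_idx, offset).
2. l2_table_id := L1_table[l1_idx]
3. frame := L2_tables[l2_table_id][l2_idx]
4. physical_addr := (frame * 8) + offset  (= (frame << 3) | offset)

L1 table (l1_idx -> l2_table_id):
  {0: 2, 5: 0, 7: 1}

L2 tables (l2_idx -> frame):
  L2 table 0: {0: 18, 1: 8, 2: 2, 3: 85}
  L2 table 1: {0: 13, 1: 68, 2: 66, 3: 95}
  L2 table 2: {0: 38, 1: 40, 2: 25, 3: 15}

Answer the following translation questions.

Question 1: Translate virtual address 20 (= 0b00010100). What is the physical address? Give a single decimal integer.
Answer: 204

Derivation:
vaddr = 20 = 0b00010100
Split: l1_idx=0, l2_idx=2, offset=4
L1[0] = 2
L2[2][2] = 25
paddr = 25 * 8 + 4 = 204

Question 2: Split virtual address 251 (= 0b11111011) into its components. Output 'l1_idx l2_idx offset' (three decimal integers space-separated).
vaddr = 251 = 0b11111011
  top 3 bits -> l1_idx = 7
  next 2 bits -> l2_idx = 3
  bottom 3 bits -> offset = 3

Answer: 7 3 3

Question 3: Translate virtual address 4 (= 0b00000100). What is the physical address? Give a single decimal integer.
Answer: 308

Derivation:
vaddr = 4 = 0b00000100
Split: l1_idx=0, l2_idx=0, offset=4
L1[0] = 2
L2[2][0] = 38
paddr = 38 * 8 + 4 = 308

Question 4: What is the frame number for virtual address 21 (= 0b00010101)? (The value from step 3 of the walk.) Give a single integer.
Answer: 25

Derivation:
vaddr = 21: l1_idx=0, l2_idx=2
L1[0] = 2; L2[2][2] = 25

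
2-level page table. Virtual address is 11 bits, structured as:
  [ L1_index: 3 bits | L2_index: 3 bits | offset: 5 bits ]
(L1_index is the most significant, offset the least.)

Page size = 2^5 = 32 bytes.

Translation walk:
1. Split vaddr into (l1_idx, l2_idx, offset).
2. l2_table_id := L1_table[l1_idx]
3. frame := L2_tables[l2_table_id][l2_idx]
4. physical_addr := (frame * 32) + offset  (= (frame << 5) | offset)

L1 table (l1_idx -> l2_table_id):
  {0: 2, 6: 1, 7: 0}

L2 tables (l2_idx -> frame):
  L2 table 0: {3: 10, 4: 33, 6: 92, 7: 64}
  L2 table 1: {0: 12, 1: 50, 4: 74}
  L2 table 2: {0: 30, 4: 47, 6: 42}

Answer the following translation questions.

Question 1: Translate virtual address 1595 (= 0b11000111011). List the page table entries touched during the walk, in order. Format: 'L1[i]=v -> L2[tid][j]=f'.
vaddr = 1595 = 0b11000111011
Split: l1_idx=6, l2_idx=1, offset=27

Answer: L1[6]=1 -> L2[1][1]=50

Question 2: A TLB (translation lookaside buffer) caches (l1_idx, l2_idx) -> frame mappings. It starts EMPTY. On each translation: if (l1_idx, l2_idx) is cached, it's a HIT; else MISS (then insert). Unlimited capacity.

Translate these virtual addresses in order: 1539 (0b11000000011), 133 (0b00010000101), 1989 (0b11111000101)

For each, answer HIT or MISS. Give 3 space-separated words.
Answer: MISS MISS MISS

Derivation:
vaddr=1539: (6,0) not in TLB -> MISS, insert
vaddr=133: (0,4) not in TLB -> MISS, insert
vaddr=1989: (7,6) not in TLB -> MISS, insert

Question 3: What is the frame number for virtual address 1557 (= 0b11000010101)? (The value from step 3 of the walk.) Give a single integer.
Answer: 12

Derivation:
vaddr = 1557: l1_idx=6, l2_idx=0
L1[6] = 1; L2[1][0] = 12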